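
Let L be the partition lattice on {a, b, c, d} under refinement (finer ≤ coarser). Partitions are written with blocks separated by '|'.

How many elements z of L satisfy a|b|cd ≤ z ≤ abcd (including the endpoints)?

5

The interval [a|b|cd, abcd] = {abcd, ab|cd, acd|b, a|bcd, a|b|cd}, which has 5 elements.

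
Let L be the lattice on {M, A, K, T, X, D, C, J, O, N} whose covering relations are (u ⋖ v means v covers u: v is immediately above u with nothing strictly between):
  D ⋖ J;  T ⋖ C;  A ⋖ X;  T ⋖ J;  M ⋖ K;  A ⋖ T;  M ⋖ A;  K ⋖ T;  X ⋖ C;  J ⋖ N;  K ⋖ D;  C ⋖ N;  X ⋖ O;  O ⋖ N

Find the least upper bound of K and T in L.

Common upper bounds of {K, T}: C, J, N, T.
The least among these is T.

T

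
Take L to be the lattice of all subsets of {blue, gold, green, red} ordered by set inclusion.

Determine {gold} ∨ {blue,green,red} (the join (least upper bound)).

{blue,gold,green,red}

Under ⊆, join is union: {gold} ∪ {blue,green,red} = {blue,gold,green,red}.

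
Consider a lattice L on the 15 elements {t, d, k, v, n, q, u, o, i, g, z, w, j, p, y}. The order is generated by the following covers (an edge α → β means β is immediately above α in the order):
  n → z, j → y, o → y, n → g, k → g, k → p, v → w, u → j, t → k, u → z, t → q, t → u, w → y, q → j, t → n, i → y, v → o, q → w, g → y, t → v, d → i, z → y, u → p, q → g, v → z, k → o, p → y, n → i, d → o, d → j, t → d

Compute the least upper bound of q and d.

j

Common upper bounds of {q, d}: j, y.
The least among these is j.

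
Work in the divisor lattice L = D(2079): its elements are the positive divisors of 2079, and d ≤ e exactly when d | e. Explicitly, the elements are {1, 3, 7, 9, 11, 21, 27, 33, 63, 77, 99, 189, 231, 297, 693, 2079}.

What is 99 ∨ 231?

693

In the divisibility order, the join is the least common multiple: lcm(99, 231) = 693.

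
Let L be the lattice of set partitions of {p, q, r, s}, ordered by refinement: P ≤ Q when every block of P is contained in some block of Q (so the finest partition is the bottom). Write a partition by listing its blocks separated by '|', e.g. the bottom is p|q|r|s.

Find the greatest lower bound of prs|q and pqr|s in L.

pr|q|s

The meet (common refinement) of prs|q and pqr|s intersects blocks pairwise, giving pr|q|s.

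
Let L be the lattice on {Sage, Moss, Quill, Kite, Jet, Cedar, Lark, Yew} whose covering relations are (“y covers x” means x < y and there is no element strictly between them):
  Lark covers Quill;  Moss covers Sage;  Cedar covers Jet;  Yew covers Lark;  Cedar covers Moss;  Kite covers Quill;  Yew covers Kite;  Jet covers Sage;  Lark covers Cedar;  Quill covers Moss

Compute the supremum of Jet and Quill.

Common upper bounds of {Jet, Quill}: Lark, Yew.
The least among these is Lark.

Lark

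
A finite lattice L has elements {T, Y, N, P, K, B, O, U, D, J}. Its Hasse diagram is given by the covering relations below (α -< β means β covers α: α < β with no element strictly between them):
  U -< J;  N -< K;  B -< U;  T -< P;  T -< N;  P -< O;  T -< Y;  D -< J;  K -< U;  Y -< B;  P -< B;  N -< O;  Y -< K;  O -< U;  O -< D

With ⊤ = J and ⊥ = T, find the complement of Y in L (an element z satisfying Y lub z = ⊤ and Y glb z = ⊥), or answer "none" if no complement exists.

D

Need z with Y ∨ z = J and Y ∧ z = T.
Checking each element gives: D.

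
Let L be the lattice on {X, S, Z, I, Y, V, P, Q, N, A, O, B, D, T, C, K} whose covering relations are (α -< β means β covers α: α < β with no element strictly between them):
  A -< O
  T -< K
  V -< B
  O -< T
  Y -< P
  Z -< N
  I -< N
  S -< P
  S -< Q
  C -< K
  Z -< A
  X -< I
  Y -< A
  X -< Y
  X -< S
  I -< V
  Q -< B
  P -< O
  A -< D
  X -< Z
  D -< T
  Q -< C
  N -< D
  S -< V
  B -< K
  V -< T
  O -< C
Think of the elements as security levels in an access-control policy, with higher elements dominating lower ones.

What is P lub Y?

P

Common upper bounds of {P, Y}: C, K, O, P, T.
The least among these is P.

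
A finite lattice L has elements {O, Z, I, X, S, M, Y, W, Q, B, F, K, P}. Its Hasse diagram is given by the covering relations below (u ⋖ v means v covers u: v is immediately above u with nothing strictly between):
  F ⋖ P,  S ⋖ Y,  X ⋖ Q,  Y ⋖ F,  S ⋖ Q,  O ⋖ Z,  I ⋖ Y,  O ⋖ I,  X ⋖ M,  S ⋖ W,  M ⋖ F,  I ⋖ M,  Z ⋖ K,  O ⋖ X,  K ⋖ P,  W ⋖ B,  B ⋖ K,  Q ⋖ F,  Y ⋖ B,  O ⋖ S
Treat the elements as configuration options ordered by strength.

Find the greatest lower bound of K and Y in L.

Y

Common lower bounds of {K, Y}: I, O, S, Y.
The greatest among these is Y.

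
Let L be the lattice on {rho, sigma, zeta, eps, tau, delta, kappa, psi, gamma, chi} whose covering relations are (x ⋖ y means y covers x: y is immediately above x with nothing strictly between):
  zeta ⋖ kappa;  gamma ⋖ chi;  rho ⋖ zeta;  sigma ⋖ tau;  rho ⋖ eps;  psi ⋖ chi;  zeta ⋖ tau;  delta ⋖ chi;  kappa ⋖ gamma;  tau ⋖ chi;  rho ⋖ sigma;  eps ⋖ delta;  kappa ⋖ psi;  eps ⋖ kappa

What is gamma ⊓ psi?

Common lower bounds of {gamma, psi}: eps, kappa, rho, zeta.
The greatest among these is kappa.

kappa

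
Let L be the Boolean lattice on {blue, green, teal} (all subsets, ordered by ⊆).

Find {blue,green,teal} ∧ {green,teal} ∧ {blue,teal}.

{teal}

Under ⊆, meet is intersection: {blue,green,teal} ∩ {green,teal} ∩ {blue,teal} = {teal}.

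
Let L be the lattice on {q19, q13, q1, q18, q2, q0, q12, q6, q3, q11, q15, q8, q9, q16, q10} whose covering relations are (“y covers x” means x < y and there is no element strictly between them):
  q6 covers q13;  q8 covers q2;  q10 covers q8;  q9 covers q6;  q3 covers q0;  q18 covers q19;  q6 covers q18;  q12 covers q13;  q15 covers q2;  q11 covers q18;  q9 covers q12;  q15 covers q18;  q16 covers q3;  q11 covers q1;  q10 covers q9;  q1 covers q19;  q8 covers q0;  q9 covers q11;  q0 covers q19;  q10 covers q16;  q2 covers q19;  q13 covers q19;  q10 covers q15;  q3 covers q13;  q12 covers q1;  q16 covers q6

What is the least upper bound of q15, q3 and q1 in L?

q10

Common upper bounds of {q15, q3, q1}: q10.
The least among these is q10.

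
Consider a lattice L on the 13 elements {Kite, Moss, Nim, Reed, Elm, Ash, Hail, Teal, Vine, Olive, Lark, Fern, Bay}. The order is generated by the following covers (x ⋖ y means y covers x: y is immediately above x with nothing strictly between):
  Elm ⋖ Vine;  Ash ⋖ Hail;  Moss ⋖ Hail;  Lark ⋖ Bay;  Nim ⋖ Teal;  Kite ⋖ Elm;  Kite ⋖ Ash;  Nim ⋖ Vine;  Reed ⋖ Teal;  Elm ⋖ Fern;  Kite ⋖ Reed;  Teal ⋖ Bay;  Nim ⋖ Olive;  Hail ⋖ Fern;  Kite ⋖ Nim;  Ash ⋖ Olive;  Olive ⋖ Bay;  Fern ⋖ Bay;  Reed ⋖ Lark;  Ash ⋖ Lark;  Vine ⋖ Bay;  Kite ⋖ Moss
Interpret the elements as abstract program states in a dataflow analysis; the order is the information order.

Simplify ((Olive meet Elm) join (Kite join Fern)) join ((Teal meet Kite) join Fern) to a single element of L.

Olive ∧ Elm = Kite
Kite ∨ Fern = Fern
Kite ∨ Fern = Fern
Teal ∧ Kite = Kite
Kite ∨ Fern = Fern
Fern ∨ Fern = Fern

Fern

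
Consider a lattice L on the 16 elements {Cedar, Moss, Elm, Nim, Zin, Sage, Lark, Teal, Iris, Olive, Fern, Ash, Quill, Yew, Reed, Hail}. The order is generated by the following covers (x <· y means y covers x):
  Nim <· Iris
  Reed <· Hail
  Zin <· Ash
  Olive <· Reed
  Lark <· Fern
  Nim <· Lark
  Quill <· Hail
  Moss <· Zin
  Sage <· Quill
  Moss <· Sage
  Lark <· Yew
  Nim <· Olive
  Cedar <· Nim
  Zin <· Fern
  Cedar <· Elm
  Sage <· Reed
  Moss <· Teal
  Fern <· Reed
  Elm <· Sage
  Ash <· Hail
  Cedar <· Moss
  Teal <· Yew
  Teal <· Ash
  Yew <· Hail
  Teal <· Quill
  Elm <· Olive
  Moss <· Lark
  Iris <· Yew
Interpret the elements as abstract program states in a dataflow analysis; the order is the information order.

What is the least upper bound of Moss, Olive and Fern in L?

Common upper bounds of {Moss, Olive, Fern}: Hail, Reed.
The least among these is Reed.

Reed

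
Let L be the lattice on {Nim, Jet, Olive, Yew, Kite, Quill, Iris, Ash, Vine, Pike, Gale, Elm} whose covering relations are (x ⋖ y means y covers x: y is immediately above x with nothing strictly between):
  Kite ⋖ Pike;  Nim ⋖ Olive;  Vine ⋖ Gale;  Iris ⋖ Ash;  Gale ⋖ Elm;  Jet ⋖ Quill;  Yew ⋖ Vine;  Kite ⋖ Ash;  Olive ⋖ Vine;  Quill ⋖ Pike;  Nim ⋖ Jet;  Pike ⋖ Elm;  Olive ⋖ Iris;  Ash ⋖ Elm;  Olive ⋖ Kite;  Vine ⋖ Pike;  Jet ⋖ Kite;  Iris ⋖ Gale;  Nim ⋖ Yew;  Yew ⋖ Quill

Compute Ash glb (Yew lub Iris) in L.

Yew ∨ Iris = Gale
Ash ∧ Gale = Iris

Iris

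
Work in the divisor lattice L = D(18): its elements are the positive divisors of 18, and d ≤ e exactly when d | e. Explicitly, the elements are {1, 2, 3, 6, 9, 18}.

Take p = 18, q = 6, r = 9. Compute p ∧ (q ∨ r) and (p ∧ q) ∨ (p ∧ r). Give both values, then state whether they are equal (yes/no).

q ∨ r = 18, so p ∧ (q ∨ r) = 18 ∧ 18 = 18.
p ∧ q = 6 and p ∧ r = 9, so (p ∧ q) ∨ (p ∧ r) = 6 ∨ 9 = 18.
Equal: yes.

18; 18; yes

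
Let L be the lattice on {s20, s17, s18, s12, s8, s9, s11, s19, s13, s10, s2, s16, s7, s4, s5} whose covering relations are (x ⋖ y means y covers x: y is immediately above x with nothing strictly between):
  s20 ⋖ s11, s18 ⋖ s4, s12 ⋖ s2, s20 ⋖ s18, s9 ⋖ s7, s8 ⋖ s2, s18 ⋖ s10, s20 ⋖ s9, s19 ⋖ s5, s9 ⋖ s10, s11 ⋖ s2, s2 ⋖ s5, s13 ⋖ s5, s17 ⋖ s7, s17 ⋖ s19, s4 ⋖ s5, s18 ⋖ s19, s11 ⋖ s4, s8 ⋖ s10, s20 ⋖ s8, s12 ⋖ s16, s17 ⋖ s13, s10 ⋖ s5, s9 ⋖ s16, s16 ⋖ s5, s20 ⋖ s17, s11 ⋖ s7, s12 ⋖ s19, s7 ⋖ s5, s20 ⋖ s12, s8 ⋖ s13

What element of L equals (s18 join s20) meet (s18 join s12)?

s18 ∨ s20 = s18
s18 ∨ s12 = s19
s18 ∧ s19 = s18

s18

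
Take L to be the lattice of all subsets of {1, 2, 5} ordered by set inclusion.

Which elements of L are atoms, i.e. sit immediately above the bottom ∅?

{1}, {2}, {5}

The atoms are exactly the elements that cover ∅: {1}, {2}, {5}.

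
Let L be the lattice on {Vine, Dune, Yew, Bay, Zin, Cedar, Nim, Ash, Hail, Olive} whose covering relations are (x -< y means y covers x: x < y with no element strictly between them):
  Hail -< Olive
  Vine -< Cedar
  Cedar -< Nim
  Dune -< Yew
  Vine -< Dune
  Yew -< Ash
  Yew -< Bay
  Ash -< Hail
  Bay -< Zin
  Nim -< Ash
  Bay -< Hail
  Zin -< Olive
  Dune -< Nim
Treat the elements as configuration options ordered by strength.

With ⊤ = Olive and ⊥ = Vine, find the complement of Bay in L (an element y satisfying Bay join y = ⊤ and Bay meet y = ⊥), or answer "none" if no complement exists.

none

For every candidate y, either Bay ∨ y ≠ Olive or Bay ∧ y ≠ Vine; no complement exists.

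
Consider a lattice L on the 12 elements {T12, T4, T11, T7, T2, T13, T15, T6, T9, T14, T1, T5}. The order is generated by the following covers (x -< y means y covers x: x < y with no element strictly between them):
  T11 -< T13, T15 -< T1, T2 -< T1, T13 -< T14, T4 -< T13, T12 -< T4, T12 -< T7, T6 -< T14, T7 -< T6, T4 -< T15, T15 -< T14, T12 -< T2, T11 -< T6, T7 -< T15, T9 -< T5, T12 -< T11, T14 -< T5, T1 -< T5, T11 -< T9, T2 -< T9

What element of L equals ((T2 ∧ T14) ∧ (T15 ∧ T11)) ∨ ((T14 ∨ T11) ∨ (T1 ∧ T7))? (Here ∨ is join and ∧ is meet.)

T14

T2 ∧ T14 = T12
T15 ∧ T11 = T12
T12 ∧ T12 = T12
T14 ∨ T11 = T14
T1 ∧ T7 = T7
T14 ∨ T7 = T14
T12 ∨ T14 = T14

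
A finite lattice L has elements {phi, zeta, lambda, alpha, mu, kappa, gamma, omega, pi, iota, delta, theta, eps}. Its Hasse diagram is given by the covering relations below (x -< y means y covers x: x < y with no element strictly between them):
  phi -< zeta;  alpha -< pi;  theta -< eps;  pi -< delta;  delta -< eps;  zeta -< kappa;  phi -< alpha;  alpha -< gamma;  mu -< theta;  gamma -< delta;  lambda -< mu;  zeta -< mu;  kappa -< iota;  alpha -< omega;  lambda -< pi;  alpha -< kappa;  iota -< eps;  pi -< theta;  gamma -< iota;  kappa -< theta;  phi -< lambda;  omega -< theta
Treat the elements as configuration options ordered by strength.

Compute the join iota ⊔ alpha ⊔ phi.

Common upper bounds of {iota, alpha, phi}: eps, iota.
The least among these is iota.

iota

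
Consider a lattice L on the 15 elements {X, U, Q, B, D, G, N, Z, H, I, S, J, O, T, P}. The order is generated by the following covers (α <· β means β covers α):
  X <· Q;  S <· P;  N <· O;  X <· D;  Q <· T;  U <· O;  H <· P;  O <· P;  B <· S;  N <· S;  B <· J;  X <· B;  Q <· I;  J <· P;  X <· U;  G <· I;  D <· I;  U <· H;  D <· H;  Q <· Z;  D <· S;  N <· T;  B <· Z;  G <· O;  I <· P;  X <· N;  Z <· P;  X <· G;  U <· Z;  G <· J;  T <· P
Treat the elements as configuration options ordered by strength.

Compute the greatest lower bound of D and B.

Common lower bounds of {D, B}: X.
The greatest among these is X.

X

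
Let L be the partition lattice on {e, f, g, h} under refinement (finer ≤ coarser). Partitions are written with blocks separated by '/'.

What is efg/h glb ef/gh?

The meet (common refinement) of efg/h and ef/gh intersects blocks pairwise, giving ef/g/h.

ef/g/h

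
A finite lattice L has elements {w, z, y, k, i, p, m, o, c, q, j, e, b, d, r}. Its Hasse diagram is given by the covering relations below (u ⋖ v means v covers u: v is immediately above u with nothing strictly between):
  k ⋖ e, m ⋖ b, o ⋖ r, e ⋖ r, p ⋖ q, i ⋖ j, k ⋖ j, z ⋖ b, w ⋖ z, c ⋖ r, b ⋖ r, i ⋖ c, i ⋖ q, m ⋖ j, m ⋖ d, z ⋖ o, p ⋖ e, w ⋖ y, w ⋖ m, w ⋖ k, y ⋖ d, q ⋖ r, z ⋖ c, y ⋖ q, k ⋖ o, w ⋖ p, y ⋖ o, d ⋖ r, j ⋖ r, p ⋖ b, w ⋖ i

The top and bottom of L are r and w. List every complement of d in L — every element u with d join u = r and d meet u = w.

Need u with d ∨ u = r and d ∧ u = w.
Checking each element gives: c, e, i, k, p, z.

c, e, i, k, p, z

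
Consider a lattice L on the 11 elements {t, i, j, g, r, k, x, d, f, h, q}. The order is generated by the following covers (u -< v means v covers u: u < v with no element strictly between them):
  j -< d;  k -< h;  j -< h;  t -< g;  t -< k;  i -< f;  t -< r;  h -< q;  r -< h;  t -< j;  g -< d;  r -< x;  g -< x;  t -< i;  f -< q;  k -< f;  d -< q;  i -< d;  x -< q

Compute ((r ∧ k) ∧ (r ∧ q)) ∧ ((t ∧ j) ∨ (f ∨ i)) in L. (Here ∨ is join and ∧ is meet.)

r ∧ k = t
r ∧ q = r
t ∧ r = t
t ∧ j = t
f ∨ i = f
t ∨ f = f
t ∧ f = t

t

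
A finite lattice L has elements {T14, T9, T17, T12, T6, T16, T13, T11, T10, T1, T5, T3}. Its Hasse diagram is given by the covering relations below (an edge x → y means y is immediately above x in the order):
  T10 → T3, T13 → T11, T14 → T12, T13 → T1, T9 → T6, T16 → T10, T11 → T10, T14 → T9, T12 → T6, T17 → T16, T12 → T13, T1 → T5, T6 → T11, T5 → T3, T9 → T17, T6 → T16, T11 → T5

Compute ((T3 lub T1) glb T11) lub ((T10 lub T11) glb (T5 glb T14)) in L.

T11

T3 ∨ T1 = T3
T3 ∧ T11 = T11
T10 ∨ T11 = T10
T5 ∧ T14 = T14
T10 ∧ T14 = T14
T11 ∨ T14 = T11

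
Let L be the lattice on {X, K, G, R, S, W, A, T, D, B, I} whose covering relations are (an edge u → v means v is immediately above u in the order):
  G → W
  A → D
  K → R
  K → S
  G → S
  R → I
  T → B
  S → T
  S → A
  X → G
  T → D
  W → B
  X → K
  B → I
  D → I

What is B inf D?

Common lower bounds of {B, D}: G, K, S, T, X.
The greatest among these is T.

T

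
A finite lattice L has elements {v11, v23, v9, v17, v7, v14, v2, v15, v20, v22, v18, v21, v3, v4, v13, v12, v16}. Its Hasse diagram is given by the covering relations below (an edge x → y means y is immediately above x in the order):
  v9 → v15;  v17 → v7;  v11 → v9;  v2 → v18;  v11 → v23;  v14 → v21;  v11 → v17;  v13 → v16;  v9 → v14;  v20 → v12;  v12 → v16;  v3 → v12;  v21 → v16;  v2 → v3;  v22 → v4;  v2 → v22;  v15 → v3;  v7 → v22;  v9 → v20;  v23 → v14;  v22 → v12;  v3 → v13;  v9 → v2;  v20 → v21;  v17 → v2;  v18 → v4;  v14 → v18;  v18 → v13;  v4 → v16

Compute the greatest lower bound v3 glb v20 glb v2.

v9

Common lower bounds of {v3, v20, v2}: v11, v9.
The greatest among these is v9.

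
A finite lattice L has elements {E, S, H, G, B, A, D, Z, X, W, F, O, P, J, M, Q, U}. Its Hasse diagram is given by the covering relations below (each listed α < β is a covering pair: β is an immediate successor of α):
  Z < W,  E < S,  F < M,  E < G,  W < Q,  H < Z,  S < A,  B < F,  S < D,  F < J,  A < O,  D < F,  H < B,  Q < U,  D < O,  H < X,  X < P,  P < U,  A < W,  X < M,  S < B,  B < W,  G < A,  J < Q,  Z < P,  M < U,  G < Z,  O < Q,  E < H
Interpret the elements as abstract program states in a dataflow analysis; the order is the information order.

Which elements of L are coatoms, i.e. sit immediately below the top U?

M, P, Q

The coatoms are exactly the elements covered by U: M, P, Q.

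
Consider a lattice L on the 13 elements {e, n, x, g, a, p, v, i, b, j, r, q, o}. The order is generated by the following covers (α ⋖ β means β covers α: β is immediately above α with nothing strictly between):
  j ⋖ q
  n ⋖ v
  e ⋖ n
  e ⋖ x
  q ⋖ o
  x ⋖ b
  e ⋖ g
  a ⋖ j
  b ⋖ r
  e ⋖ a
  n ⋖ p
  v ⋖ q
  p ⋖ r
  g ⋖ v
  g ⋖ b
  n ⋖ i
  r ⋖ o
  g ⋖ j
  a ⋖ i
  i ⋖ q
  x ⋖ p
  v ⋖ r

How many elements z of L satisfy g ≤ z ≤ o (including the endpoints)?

7

The interval [g, o] = {b, g, j, o, q, r, v}, which has 7 elements.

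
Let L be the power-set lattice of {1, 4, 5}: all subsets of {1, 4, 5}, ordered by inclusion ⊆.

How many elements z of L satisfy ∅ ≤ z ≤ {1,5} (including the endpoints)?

The interval [∅, {1,5}] = {{1,5}, {1}, {5}, ∅}, which has 4 elements.

4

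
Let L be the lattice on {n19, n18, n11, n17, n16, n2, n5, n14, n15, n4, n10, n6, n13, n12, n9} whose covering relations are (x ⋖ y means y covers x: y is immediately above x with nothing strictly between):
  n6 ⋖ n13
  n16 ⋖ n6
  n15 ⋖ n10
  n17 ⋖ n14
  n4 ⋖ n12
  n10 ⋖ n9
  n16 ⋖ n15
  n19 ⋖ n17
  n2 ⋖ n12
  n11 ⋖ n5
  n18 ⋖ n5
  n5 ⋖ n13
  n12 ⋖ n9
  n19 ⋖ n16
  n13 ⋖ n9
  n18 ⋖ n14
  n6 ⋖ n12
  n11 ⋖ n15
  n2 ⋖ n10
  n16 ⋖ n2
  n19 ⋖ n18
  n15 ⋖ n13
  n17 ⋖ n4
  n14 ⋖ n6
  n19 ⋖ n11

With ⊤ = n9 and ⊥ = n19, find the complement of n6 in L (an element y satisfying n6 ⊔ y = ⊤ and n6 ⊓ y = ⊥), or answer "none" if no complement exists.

For every candidate y, either n6 ∨ y ≠ n9 or n6 ∧ y ≠ n19; no complement exists.

none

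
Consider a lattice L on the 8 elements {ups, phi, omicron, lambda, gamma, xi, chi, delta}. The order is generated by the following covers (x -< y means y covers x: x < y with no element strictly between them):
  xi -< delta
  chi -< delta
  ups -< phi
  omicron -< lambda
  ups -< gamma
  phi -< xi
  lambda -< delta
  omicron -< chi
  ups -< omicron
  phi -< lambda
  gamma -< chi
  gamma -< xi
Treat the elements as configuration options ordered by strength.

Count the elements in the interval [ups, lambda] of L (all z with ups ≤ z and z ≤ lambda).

4

The interval [ups, lambda] = {lambda, omicron, phi, ups}, which has 4 elements.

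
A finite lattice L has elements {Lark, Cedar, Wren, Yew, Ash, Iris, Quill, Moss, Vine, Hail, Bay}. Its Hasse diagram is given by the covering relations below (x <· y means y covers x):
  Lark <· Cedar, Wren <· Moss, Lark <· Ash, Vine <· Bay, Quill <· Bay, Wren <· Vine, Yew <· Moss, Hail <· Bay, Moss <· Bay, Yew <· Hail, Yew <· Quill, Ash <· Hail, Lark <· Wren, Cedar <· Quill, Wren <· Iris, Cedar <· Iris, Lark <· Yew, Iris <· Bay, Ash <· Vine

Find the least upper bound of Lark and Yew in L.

Yew

Common upper bounds of {Lark, Yew}: Bay, Hail, Moss, Quill, Yew.
The least among these is Yew.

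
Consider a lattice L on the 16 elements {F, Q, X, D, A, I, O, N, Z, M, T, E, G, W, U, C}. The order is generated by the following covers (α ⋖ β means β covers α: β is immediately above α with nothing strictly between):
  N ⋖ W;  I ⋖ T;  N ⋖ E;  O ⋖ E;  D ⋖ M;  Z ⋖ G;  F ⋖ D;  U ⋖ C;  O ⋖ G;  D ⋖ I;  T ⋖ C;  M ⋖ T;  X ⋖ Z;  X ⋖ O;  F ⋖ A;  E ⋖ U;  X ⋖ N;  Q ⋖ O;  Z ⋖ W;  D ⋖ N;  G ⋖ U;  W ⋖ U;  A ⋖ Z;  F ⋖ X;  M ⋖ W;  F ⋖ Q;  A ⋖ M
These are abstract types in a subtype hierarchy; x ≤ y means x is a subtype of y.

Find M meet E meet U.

D

Common lower bounds of {M, E, U}: D, F.
The greatest among these is D.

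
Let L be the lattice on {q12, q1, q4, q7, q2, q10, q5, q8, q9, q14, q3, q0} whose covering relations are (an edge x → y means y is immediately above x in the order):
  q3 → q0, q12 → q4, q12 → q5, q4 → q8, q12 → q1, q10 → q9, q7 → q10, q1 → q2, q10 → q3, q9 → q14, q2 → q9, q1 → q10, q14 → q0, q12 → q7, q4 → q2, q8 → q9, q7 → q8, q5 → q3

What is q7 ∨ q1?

q10

Common upper bounds of {q7, q1}: q0, q10, q14, q3, q9.
The least among these is q10.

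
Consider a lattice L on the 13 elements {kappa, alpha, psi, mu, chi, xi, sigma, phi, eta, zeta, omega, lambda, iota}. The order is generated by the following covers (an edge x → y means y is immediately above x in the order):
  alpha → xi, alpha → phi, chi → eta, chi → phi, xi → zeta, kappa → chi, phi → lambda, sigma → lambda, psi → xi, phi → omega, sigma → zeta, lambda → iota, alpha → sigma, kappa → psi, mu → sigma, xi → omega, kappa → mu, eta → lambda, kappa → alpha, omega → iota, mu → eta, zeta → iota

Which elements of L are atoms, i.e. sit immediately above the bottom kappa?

alpha, chi, mu, psi

The atoms are exactly the elements that cover kappa: alpha, chi, mu, psi.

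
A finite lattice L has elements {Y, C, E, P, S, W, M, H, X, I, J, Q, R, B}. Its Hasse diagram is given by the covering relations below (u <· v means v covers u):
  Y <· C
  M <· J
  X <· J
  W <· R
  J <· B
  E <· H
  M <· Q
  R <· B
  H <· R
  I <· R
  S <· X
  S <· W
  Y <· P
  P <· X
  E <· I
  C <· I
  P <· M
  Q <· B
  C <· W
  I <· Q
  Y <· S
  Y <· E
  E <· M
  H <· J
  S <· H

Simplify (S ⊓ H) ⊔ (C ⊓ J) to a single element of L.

S

S ∧ H = S
C ∧ J = Y
S ∨ Y = S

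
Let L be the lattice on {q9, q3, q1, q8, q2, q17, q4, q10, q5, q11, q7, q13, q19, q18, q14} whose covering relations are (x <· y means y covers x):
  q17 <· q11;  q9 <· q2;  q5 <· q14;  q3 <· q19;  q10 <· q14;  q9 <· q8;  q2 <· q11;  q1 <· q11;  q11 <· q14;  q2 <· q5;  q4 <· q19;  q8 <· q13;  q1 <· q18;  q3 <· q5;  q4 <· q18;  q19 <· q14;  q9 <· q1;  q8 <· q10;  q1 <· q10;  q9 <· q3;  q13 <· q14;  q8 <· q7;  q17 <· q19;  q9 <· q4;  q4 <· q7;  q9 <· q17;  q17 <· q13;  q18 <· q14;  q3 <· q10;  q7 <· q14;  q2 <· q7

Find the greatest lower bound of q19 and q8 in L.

Common lower bounds of {q19, q8}: q9.
The greatest among these is q9.

q9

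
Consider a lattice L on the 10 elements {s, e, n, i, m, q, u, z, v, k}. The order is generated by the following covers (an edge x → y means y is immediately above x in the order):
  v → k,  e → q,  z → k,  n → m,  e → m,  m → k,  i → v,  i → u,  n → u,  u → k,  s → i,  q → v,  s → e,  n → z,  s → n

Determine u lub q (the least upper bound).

Common upper bounds of {u, q}: k.
The least among these is k.

k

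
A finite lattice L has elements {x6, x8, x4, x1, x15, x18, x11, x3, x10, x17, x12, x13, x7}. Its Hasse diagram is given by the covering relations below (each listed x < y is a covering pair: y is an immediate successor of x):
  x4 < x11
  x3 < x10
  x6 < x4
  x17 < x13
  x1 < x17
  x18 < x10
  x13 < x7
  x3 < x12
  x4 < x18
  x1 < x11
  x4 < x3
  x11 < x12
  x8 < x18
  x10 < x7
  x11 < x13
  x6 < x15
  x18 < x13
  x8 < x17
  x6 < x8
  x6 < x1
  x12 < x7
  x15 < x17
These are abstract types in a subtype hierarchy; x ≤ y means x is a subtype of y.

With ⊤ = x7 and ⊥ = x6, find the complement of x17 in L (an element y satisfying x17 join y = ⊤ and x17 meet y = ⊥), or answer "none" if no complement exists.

Need y with x17 ∨ y = x7 and x17 ∧ y = x6.
Checking each element gives: x3.

x3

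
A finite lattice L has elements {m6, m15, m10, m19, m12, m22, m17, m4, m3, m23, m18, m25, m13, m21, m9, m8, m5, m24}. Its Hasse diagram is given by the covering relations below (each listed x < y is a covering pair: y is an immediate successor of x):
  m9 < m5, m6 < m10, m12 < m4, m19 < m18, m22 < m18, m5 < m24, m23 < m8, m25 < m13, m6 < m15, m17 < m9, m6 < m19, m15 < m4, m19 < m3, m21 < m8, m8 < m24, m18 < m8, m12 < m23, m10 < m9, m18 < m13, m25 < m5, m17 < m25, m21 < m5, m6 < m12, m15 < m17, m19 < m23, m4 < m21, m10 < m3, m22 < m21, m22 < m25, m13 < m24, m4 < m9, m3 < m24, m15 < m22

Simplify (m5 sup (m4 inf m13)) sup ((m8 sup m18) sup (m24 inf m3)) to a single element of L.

m4 ∧ m13 = m15
m5 ∨ m15 = m5
m8 ∨ m18 = m8
m24 ∧ m3 = m3
m8 ∨ m3 = m24
m5 ∨ m24 = m24

m24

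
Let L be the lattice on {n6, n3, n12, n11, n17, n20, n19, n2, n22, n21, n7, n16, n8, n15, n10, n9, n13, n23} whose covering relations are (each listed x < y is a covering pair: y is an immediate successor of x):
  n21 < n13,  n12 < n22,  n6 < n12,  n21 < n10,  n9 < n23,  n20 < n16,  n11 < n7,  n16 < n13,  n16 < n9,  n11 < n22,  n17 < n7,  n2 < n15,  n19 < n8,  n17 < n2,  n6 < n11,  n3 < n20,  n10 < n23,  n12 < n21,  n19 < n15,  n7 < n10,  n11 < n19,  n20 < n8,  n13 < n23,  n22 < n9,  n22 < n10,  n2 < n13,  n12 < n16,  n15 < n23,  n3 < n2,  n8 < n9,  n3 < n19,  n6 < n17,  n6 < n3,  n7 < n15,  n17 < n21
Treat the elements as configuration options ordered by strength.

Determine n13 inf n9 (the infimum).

Common lower bounds of {n13, n9}: n12, n16, n20, n3, n6.
The greatest among these is n16.

n16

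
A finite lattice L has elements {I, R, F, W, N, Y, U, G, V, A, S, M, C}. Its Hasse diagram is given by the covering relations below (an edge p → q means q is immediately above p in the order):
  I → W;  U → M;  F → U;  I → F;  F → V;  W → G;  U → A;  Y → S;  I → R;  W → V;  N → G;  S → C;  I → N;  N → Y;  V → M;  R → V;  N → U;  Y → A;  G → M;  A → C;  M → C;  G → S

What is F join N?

Common upper bounds of {F, N}: A, C, M, U.
The least among these is U.

U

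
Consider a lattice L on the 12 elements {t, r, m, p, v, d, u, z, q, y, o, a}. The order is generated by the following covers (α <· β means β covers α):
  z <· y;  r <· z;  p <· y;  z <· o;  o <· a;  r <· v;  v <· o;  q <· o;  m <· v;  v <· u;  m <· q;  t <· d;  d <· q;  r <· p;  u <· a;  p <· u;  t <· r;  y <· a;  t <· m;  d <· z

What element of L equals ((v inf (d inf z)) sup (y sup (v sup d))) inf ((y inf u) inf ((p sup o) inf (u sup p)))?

d ∧ z = d
v ∧ d = t
v ∨ d = o
y ∨ o = a
t ∨ a = a
y ∧ u = p
p ∨ o = a
u ∨ p = u
a ∧ u = u
p ∧ u = p
a ∧ p = p

p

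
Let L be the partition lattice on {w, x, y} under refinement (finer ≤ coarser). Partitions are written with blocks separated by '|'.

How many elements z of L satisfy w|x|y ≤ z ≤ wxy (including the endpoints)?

The interval [w|x|y, wxy] = {wxy, wx|y, wy|x, w|xy, w|x|y}, which has 5 elements.

5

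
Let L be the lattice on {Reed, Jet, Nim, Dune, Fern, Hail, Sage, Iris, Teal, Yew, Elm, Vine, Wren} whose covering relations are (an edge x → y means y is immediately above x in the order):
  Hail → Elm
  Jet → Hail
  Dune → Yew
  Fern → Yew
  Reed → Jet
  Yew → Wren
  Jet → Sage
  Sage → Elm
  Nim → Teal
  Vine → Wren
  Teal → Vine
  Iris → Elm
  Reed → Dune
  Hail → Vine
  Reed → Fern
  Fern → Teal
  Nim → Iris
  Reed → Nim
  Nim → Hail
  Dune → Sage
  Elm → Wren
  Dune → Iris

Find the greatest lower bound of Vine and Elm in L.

Hail

Common lower bounds of {Vine, Elm}: Hail, Jet, Nim, Reed.
The greatest among these is Hail.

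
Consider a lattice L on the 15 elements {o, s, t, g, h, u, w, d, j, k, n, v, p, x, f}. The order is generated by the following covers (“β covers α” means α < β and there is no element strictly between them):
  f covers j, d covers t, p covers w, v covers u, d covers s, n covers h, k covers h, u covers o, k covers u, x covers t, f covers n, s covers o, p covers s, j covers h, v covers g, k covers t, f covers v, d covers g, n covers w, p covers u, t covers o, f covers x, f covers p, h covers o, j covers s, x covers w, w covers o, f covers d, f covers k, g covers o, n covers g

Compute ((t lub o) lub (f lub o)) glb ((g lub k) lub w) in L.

f

t ∨ o = t
f ∨ o = f
t ∨ f = f
g ∨ k = f
f ∨ w = f
f ∧ f = f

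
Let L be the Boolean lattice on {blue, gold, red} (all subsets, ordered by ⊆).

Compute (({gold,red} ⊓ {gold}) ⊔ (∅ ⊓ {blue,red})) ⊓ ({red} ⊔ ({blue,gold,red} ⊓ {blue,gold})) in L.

{gold}

{gold,red} ∧ {gold} = {gold}
∅ ∧ {blue,red} = ∅
{gold} ∨ ∅ = {gold}
{blue,gold,red} ∧ {blue,gold} = {blue,gold}
{red} ∨ {blue,gold} = {blue,gold,red}
{gold} ∧ {blue,gold,red} = {gold}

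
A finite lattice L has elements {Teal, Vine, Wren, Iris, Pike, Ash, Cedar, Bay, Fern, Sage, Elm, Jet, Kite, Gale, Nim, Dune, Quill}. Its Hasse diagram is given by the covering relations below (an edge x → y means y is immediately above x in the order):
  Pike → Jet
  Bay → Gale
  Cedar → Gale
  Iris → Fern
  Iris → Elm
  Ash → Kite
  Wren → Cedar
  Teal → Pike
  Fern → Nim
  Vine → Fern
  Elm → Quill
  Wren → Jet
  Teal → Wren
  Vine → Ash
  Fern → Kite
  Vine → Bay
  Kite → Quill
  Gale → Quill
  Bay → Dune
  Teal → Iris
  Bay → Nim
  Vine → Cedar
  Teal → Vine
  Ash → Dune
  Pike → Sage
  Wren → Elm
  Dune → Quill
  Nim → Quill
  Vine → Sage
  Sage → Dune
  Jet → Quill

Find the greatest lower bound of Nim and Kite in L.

Fern

Common lower bounds of {Nim, Kite}: Fern, Iris, Teal, Vine.
The greatest among these is Fern.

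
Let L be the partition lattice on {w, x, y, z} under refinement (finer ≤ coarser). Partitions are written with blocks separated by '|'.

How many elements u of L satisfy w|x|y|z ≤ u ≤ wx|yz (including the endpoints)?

4

The interval [w|x|y|z, wx|yz] = {wx|yz, wx|y|z, w|x|yz, w|x|y|z}, which has 4 elements.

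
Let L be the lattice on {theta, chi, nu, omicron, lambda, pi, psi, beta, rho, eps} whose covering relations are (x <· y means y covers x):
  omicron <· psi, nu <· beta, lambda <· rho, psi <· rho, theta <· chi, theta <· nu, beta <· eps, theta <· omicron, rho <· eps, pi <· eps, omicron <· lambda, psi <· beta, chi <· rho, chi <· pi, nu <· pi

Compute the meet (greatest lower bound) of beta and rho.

Common lower bounds of {beta, rho}: omicron, psi, theta.
The greatest among these is psi.

psi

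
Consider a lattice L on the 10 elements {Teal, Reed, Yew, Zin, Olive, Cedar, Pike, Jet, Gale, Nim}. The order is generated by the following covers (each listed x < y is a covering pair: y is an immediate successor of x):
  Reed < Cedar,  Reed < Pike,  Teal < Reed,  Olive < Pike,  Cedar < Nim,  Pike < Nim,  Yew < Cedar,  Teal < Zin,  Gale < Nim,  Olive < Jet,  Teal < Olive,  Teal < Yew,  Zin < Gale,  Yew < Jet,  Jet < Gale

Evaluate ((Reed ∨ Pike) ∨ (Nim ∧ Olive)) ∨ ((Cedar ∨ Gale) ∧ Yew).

Reed ∨ Pike = Pike
Nim ∧ Olive = Olive
Pike ∨ Olive = Pike
Cedar ∨ Gale = Nim
Nim ∧ Yew = Yew
Pike ∨ Yew = Nim

Nim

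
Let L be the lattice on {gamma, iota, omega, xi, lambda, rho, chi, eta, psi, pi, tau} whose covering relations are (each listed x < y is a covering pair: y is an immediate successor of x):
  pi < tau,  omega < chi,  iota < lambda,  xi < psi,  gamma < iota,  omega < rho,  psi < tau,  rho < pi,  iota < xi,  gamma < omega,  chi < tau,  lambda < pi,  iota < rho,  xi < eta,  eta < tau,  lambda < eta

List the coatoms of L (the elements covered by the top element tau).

chi, eta, pi, psi

The coatoms are exactly the elements covered by tau: chi, eta, pi, psi.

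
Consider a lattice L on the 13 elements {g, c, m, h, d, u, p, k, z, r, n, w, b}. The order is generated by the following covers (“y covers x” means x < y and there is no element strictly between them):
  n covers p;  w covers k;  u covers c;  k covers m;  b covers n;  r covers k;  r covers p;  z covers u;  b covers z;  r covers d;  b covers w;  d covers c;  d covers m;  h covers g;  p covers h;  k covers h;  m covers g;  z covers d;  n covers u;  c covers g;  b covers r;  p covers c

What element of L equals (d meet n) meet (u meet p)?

d ∧ n = c
u ∧ p = c
c ∧ c = c

c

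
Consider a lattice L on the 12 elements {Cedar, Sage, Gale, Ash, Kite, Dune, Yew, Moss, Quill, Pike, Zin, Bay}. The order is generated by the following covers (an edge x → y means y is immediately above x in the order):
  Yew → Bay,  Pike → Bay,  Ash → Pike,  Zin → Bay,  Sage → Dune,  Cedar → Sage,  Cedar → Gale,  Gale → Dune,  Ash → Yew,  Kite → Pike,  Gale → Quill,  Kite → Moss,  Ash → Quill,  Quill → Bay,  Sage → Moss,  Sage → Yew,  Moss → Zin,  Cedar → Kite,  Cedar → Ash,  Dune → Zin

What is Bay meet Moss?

Moss

Common lower bounds of {Bay, Moss}: Cedar, Kite, Moss, Sage.
The greatest among these is Moss.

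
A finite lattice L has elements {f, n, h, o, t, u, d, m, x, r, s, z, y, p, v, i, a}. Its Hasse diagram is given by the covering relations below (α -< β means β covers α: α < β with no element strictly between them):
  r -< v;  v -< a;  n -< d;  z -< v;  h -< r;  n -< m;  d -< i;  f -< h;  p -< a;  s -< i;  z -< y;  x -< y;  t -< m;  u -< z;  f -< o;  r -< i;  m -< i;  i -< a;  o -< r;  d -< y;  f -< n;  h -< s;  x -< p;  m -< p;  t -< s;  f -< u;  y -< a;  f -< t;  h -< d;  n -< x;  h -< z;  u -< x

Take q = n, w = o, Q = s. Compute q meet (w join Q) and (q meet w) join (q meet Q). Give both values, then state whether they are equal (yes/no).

w join Q = i, so q meet (w join Q) = n meet i = n.
q meet w = f and q meet Q = f, so (q meet w) join (q meet Q) = f join f = f.
Equal: no.

n; f; no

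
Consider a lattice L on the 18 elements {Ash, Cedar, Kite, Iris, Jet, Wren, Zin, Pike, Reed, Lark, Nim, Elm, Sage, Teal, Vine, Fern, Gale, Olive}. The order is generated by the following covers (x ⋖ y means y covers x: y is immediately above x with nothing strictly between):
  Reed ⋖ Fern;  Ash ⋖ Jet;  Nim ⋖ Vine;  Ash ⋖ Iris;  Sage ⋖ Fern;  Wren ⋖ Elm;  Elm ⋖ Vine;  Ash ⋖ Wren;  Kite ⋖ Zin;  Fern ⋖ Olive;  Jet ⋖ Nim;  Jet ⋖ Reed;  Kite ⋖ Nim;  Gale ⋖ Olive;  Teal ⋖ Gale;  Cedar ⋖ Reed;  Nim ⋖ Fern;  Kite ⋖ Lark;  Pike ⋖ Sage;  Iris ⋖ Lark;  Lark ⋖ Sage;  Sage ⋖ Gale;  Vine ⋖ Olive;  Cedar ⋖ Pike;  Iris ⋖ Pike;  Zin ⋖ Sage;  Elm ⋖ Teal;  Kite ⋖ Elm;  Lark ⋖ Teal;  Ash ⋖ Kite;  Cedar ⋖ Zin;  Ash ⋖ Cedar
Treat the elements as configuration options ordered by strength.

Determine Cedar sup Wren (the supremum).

Common upper bounds of {Cedar, Wren}: Gale, Olive.
The least among these is Gale.

Gale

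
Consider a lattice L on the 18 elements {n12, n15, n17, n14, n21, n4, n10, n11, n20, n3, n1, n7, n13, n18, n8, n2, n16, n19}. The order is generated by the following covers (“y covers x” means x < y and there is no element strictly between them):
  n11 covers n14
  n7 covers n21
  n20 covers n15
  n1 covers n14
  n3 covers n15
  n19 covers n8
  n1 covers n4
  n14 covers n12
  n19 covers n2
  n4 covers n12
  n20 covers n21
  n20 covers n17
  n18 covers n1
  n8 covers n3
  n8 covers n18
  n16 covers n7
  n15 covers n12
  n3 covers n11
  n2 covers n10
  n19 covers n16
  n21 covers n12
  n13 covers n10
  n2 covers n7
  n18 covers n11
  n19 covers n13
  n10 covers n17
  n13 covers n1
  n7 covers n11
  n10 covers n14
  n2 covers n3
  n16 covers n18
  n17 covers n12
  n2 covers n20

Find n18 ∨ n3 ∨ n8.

Common upper bounds of {n18, n3, n8}: n19, n8.
The least among these is n8.

n8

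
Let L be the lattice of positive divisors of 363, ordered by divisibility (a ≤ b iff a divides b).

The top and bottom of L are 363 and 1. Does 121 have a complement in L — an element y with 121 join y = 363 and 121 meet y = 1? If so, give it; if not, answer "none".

3

Need y with 121 ∨ y = 363 and 121 ∧ y = 1.
Checking each element gives: 3.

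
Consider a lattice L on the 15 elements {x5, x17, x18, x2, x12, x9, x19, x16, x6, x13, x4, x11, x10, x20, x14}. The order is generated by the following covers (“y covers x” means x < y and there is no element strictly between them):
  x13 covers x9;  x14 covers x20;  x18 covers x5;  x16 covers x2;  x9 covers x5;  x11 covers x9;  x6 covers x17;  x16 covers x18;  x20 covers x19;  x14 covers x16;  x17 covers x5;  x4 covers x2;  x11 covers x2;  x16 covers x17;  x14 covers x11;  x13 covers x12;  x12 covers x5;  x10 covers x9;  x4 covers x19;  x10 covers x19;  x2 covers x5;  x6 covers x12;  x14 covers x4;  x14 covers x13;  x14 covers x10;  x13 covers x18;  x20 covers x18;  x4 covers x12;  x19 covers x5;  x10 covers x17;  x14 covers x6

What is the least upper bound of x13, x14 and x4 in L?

Common upper bounds of {x13, x14, x4}: x14.
The least among these is x14.

x14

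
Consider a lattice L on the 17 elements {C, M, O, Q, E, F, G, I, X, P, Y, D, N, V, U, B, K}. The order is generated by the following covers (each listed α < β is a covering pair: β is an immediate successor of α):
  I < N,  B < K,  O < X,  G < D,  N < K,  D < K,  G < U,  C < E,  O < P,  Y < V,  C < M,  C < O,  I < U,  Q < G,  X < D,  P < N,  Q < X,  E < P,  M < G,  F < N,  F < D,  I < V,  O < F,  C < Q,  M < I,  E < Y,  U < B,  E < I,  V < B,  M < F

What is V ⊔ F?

Common upper bounds of {V, F}: K.
The least among these is K.

K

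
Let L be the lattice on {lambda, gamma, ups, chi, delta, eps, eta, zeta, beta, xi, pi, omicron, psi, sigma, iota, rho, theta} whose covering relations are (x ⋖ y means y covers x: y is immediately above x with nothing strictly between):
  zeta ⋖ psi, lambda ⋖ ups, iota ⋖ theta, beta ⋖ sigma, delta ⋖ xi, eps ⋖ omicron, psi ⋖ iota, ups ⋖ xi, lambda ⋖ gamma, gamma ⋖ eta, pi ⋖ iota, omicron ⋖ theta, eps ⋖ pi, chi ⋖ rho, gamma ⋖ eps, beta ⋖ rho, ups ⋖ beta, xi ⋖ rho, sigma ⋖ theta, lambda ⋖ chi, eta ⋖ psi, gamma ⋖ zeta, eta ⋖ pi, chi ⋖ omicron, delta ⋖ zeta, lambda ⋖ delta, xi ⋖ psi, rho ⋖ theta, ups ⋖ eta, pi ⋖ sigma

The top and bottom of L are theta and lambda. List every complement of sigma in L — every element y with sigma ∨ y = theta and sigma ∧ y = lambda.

chi, delta

Need y with sigma ∨ y = theta and sigma ∧ y = lambda.
Checking each element gives: chi, delta.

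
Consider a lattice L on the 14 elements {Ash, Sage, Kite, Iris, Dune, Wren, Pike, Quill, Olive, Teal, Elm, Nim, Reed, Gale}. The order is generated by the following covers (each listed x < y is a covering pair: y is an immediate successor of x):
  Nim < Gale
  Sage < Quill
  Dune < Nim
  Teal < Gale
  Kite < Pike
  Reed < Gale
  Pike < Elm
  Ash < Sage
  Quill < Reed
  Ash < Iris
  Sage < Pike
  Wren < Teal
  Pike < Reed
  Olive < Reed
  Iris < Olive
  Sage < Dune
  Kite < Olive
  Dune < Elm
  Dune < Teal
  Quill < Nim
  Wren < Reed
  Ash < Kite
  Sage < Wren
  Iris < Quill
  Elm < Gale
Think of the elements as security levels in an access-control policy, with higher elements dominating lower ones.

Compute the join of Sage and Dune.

Dune

Common upper bounds of {Sage, Dune}: Dune, Elm, Gale, Nim, Teal.
The least among these is Dune.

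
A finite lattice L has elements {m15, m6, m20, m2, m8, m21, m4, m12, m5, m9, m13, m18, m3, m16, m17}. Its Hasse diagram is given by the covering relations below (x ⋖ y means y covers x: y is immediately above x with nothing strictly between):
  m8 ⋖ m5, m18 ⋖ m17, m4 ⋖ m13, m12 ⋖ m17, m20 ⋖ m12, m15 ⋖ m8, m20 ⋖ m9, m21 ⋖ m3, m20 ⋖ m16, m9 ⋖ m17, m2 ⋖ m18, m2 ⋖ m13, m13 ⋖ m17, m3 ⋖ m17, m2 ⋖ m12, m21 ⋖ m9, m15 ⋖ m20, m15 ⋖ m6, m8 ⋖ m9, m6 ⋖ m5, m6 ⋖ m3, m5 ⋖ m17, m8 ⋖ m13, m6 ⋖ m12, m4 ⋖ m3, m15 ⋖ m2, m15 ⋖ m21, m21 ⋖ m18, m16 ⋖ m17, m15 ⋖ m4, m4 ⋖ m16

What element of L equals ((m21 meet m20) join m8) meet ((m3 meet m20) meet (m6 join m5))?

m15

m21 ∧ m20 = m15
m15 ∨ m8 = m8
m3 ∧ m20 = m15
m6 ∨ m5 = m5
m15 ∧ m5 = m15
m8 ∧ m15 = m15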